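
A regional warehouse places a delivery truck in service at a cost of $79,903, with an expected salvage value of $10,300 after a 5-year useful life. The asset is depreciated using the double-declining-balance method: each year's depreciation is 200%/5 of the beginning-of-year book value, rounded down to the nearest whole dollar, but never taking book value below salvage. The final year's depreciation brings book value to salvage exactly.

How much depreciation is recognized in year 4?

$6,904

Depreciable base = $79,903 − $10,300 = $69,603.
Year 1: ⌊$79,903 × 200%/5⌋ = $31,961. Book value $47,942.
Year 2: ⌊$47,942 × 200%/5⌋ = $19,176. Book value $28,766.
Year 3: ⌊$28,766 × 200%/5⌋ = $11,506. Book value $17,260.
Year 4: ⌊$17,260 × 200%/5⌋ = $6,904. Book value $10,356.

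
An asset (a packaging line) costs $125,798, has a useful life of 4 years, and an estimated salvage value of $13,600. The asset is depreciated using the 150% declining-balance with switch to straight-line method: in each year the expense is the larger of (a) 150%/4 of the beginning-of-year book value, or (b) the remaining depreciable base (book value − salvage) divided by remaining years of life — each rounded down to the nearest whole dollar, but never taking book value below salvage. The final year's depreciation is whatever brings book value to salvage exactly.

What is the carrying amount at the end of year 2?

Depreciable base = $125,798 − $13,600 = $112,198.
Year 1: DB = ⌊$125,798 × 150%/4⌋ = $47,174; SL = ⌊$112,198/4⌋ = $28,049 → take DB $47,174. Book value $78,624.
Year 2: DB = ⌊$78,624 × 150%/4⌋ = $29,484; SL = ⌊$65,024/3⌋ = $21,674 → take DB $29,484. Book value $49,140.

$49,140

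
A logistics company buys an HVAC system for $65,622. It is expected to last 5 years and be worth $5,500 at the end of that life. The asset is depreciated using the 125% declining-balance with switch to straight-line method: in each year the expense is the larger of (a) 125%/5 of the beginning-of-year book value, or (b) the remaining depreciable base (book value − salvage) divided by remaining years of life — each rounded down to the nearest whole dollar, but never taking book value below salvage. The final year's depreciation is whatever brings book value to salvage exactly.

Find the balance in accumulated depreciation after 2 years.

$28,709

Depreciable base = $65,622 − $5,500 = $60,122.
Year 1: DB = ⌊$65,622 × 125%/5⌋ = $16,405; SL = ⌊$60,122/5⌋ = $12,024 → take DB $16,405. Book value $49,217.
Year 2: DB = ⌊$49,217 × 125%/5⌋ = $12,304; SL = ⌊$43,717/4⌋ = $10,929 → take DB $12,304. Book value $36,913.
Accumulated through year 2 = $65,622 − $36,913 = $28,709.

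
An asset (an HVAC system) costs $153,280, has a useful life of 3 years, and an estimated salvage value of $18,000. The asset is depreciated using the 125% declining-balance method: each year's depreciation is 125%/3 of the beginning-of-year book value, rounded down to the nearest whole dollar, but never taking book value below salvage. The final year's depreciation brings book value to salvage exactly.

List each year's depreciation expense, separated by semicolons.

$63,866; $37,255; $34,159

Depreciable base = $153,280 − $18,000 = $135,280.
Year 1: ⌊$153,280 × 125%/3⌋ = $63,866. Book value $89,414.
Year 2: ⌊$89,414 × 125%/3⌋ = $37,255. Book value $52,159.
Year 3 (final): $52,159 − $18,000 = $34,159. Book value $18,000.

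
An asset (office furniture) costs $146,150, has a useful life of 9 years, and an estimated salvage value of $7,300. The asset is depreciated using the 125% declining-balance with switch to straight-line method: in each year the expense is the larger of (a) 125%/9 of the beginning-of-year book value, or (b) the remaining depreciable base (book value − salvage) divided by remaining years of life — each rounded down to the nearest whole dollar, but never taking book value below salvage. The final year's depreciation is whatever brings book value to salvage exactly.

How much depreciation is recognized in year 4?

$14,337

Depreciable base = $146,150 − $7,300 = $138,850.
Year 1: DB = ⌊$146,150 × 125%/9⌋ = $20,298; SL = ⌊$138,850/9⌋ = $15,427 → take DB $20,298. Book value $125,852.
Year 2: DB = ⌊$125,852 × 125%/9⌋ = $17,479; SL = ⌊$118,552/8⌋ = $14,819 → take DB $17,479. Book value $108,373.
Year 3: DB = ⌊$108,373 × 125%/9⌋ = $15,051; SL = ⌊$101,073/7⌋ = $14,439 → take DB $15,051. Book value $93,322.
Year 4: DB = ⌊$93,322 × 125%/9⌋ = $12,961; SL = ⌊$86,022/6⌋ = $14,337 → take SL $14,337. Book value $78,985.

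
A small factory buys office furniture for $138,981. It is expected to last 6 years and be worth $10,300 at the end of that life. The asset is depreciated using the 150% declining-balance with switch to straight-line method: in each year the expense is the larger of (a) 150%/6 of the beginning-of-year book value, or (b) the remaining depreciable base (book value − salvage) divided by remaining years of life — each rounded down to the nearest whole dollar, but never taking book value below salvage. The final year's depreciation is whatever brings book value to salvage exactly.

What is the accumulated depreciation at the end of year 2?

$60,804

Depreciable base = $138,981 − $10,300 = $128,681.
Year 1: DB = ⌊$138,981 × 150%/6⌋ = $34,745; SL = ⌊$128,681/6⌋ = $21,446 → take DB $34,745. Book value $104,236.
Year 2: DB = ⌊$104,236 × 150%/6⌋ = $26,059; SL = ⌊$93,936/5⌋ = $18,787 → take DB $26,059. Book value $78,177.
Accumulated through year 2 = $138,981 − $78,177 = $60,804.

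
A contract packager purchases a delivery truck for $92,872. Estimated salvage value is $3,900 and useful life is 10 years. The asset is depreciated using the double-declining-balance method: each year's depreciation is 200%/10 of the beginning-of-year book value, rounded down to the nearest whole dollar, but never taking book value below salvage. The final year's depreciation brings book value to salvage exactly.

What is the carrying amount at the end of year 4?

Depreciable base = $92,872 − $3,900 = $88,972.
Year 1: ⌊$92,872 × 200%/10⌋ = $18,574. Book value $74,298.
Year 2: ⌊$74,298 × 200%/10⌋ = $14,859. Book value $59,439.
Year 3: ⌊$59,439 × 200%/10⌋ = $11,887. Book value $47,552.
Year 4: ⌊$47,552 × 200%/10⌋ = $9,510. Book value $38,042.

$38,042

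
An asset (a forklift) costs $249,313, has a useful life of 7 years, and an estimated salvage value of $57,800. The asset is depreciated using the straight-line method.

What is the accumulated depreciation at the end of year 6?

Depreciable base = $249,313 − $57,800 = $191,513.
Annual expense = $191,513 / 7 = $27,359.
End of year 1: book value $221,954.
End of year 2: book value $194,595.
End of year 3: book value $167,236.
End of year 4: book value $139,877.
End of year 5: book value $112,518.
End of year 6: book value $85,159.
Accumulated through year 6 = $249,313 − $85,159 = $164,154.

$164,154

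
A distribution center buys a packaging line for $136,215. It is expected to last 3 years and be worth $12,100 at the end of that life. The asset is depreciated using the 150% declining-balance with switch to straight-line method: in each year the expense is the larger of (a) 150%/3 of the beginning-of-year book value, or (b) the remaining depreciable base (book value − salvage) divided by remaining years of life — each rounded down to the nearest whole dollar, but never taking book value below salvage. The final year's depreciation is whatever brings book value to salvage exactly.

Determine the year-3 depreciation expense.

Depreciable base = $136,215 − $12,100 = $124,115.
Year 1: DB = ⌊$136,215 × 150%/3⌋ = $68,107; SL = ⌊$124,115/3⌋ = $41,371 → take DB $68,107. Book value $68,108.
Year 2: DB = ⌊$68,108 × 150%/3⌋ = $34,054; SL = ⌊$56,008/2⌋ = $28,004 → take DB $34,054. Book value $34,054.
Year 3 (final): $34,054 − $12,100 = $21,954. Book value $12,100.

$21,954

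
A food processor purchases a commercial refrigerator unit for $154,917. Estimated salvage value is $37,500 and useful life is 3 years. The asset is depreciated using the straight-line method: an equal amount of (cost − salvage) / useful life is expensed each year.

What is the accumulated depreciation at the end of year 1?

Depreciable base = $154,917 − $37,500 = $117,417.
Annual expense = $117,417 / 3 = $39,139.
End of year 1: book value $115,778.
Accumulated through year 1 = $154,917 − $115,778 = $39,139.

$39,139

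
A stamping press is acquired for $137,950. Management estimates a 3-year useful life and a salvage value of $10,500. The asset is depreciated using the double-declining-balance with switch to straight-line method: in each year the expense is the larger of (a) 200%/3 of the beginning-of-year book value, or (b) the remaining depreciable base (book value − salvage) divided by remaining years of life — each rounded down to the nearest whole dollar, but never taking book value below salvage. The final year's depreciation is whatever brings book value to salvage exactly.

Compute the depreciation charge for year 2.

$30,656

Depreciable base = $137,950 − $10,500 = $127,450.
Year 1: DB = ⌊$137,950 × 200%/3⌋ = $91,966; SL = ⌊$127,450/3⌋ = $42,483 → take DB $91,966. Book value $45,984.
Year 2: DB = ⌊$45,984 × 200%/3⌋ = $30,656; SL = ⌊$35,484/2⌋ = $17,742 → take DB $30,656. Book value $15,328.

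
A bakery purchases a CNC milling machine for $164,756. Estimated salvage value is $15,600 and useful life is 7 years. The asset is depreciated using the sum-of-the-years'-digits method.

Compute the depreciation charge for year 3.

$26,635

Depreciable base = $164,756 − $15,600 = $149,156.
Sum of the years' digits = 7+6+5+4+3+2+1 = 28.
Year 1: $149,156 × 7/28 = $37,289. Book value $127,467.
Year 2: $149,156 × 6/28 = $31,962. Book value $95,505.
Year 3: $149,156 × 5/28 = $26,635. Book value $68,870.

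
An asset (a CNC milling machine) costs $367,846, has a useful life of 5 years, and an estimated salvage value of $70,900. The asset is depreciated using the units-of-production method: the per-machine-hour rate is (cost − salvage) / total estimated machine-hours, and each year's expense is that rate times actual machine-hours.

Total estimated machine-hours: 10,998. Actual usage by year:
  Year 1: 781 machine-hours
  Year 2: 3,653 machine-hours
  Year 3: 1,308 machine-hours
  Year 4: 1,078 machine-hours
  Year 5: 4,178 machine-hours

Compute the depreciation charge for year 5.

Depreciable base = $367,846 − $70,900 = $296,946.
Rate = $296,946 / 10,998 machine-hours = $27 per machine-hour.
Year 1: 781 × $27 = $21,087. Book value $346,759.
Year 2: 3,653 × $27 = $98,631. Book value $248,128.
Year 3: 1,308 × $27 = $35,316. Book value $212,812.
Year 4: 1,078 × $27 = $29,106. Book value $183,706.
Year 5: 4,178 × $27 = $112,806. Book value $70,900.

$112,806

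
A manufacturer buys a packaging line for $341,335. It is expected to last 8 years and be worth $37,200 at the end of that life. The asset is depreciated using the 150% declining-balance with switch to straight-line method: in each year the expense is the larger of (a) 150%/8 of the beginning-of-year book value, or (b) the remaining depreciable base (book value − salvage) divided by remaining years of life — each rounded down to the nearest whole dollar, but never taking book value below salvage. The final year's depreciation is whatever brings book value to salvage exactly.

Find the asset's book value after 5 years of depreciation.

Depreciable base = $341,335 − $37,200 = $304,135.
Year 1: DB = ⌊$341,335 × 150%/8⌋ = $64,000; SL = ⌊$304,135/8⌋ = $38,016 → take DB $64,000. Book value $277,335.
Year 2: DB = ⌊$277,335 × 150%/8⌋ = $52,000; SL = ⌊$240,135/7⌋ = $34,305 → take DB $52,000. Book value $225,335.
Year 3: DB = ⌊$225,335 × 150%/8⌋ = $42,250; SL = ⌊$188,135/6⌋ = $31,355 → take DB $42,250. Book value $183,085.
Year 4: DB = ⌊$183,085 × 150%/8⌋ = $34,328; SL = ⌊$145,885/5⌋ = $29,177 → take DB $34,328. Book value $148,757.
Year 5: DB = ⌊$148,757 × 150%/8⌋ = $27,891; SL = ⌊$111,557/4⌋ = $27,889 → take DB $27,891. Book value $120,866.

$120,866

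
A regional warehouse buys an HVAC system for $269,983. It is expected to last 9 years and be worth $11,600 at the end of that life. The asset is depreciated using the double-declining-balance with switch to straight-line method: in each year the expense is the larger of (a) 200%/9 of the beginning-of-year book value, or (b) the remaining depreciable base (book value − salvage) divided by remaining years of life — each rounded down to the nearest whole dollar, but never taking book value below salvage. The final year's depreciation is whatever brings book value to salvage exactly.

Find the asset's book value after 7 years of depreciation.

$43,714

Depreciable base = $269,983 − $11,600 = $258,383.
Year 1: DB = ⌊$269,983 × 200%/9⌋ = $59,996; SL = ⌊$258,383/9⌋ = $28,709 → take DB $59,996. Book value $209,987.
Year 2: DB = ⌊$209,987 × 200%/9⌋ = $46,663; SL = ⌊$198,387/8⌋ = $24,798 → take DB $46,663. Book value $163,324.
Year 3: DB = ⌊$163,324 × 200%/9⌋ = $36,294; SL = ⌊$151,724/7⌋ = $21,674 → take DB $36,294. Book value $127,030.
Year 4: DB = ⌊$127,030 × 200%/9⌋ = $28,228; SL = ⌊$115,430/6⌋ = $19,238 → take DB $28,228. Book value $98,802.
Year 5: DB = ⌊$98,802 × 200%/9⌋ = $21,956; SL = ⌊$87,202/5⌋ = $17,440 → take DB $21,956. Book value $76,846.
Year 6: DB = ⌊$76,846 × 200%/9⌋ = $17,076; SL = ⌊$65,246/4⌋ = $16,311 → take DB $17,076. Book value $59,770.
Year 7: DB = ⌊$59,770 × 200%/9⌋ = $13,282; SL = ⌊$48,170/3⌋ = $16,056 → take SL $16,056. Book value $43,714.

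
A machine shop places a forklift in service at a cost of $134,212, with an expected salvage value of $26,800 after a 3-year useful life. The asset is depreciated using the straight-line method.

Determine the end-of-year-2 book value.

$62,604

Depreciable base = $134,212 − $26,800 = $107,412.
Annual expense = $107,412 / 3 = $35,804.
End of year 1: book value $98,408.
End of year 2: book value $62,604.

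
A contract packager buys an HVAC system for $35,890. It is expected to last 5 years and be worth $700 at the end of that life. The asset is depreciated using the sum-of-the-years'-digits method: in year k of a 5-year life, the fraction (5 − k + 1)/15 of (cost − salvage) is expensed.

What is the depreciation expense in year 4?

Depreciable base = $35,890 − $700 = $35,190.
Sum of the years' digits = 5+4+3+2+1 = 15.
Year 1: $35,190 × 5/15 = $11,730. Book value $24,160.
Year 2: $35,190 × 4/15 = $9,384. Book value $14,776.
Year 3: $35,190 × 3/15 = $7,038. Book value $7,738.
Year 4: $35,190 × 2/15 = $4,692. Book value $3,046.

$4,692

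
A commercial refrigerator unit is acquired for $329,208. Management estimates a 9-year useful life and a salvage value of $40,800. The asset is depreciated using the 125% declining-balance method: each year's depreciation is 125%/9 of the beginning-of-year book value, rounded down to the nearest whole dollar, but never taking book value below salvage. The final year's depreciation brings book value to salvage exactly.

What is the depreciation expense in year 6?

Depreciable base = $329,208 − $40,800 = $288,408.
Year 1: ⌊$329,208 × 125%/9⌋ = $45,723. Book value $283,485.
Year 2: ⌊$283,485 × 125%/9⌋ = $39,372. Book value $244,113.
Year 3: ⌊$244,113 × 125%/9⌋ = $33,904. Book value $210,209.
Year 4: ⌊$210,209 × 125%/9⌋ = $29,195. Book value $181,014.
Year 5: ⌊$181,014 × 125%/9⌋ = $25,140. Book value $155,874.
Year 6: ⌊$155,874 × 125%/9⌋ = $21,649. Book value $134,225.

$21,649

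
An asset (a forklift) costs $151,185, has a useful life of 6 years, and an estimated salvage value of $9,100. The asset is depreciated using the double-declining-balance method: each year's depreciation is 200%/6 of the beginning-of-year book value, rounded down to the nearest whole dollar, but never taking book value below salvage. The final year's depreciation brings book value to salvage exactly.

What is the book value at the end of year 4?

$29,864

Depreciable base = $151,185 − $9,100 = $142,085.
Year 1: ⌊$151,185 × 200%/6⌋ = $50,395. Book value $100,790.
Year 2: ⌊$100,790 × 200%/6⌋ = $33,596. Book value $67,194.
Year 3: ⌊$67,194 × 200%/6⌋ = $22,398. Book value $44,796.
Year 4: ⌊$44,796 × 200%/6⌋ = $14,932. Book value $29,864.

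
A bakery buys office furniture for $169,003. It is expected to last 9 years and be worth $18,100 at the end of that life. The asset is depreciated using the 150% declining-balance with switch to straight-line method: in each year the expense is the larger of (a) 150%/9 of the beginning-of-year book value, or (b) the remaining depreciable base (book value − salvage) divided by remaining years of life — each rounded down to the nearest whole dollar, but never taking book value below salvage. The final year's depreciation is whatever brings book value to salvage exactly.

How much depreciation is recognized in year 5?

Depreciable base = $169,003 − $18,100 = $150,903.
Year 1: DB = ⌊$169,003 × 150%/9⌋ = $28,167; SL = ⌊$150,903/9⌋ = $16,767 → take DB $28,167. Book value $140,836.
Year 2: DB = ⌊$140,836 × 150%/9⌋ = $23,472; SL = ⌊$122,736/8⌋ = $15,342 → take DB $23,472. Book value $117,364.
Year 3: DB = ⌊$117,364 × 150%/9⌋ = $19,560; SL = ⌊$99,264/7⌋ = $14,180 → take DB $19,560. Book value $97,804.
Year 4: DB = ⌊$97,804 × 150%/9⌋ = $16,300; SL = ⌊$79,704/6⌋ = $13,284 → take DB $16,300. Book value $81,504.
Year 5: DB = ⌊$81,504 × 150%/9⌋ = $13,584; SL = ⌊$63,404/5⌋ = $12,680 → take DB $13,584. Book value $67,920.

$13,584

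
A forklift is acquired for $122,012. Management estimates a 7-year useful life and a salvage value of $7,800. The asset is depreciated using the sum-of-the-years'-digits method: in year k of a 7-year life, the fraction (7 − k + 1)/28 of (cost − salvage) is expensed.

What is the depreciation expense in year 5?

Depreciable base = $122,012 − $7,800 = $114,212.
Sum of the years' digits = 7+6+5+4+3+2+1 = 28.
Year 1: $114,212 × 7/28 = $28,553. Book value $93,459.
Year 2: $114,212 × 6/28 = $24,474. Book value $68,985.
Year 3: $114,212 × 5/28 = $20,395. Book value $48,590.
Year 4: $114,212 × 4/28 = $16,316. Book value $32,274.
Year 5: $114,212 × 3/28 = $12,237. Book value $20,037.

$12,237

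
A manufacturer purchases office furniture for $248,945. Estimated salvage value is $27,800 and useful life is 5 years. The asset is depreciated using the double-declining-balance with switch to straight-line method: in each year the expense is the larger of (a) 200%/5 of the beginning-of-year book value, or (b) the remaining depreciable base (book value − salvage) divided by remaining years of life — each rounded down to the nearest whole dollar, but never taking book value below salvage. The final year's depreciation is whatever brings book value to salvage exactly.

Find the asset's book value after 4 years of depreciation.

Depreciable base = $248,945 − $27,800 = $221,145.
Year 1: DB = ⌊$248,945 × 200%/5⌋ = $99,578; SL = ⌊$221,145/5⌋ = $44,229 → take DB $99,578. Book value $149,367.
Year 2: DB = ⌊$149,367 × 200%/5⌋ = $59,746; SL = ⌊$121,567/4⌋ = $30,391 → take DB $59,746. Book value $89,621.
Year 3: DB = ⌊$89,621 × 200%/5⌋ = $35,848; SL = ⌊$61,821/3⌋ = $20,607 → take DB $35,848. Book value $53,773.
Year 4: DB = ⌊$53,773 × 200%/5⌋ = $21,509; SL = ⌊$25,973/2⌋ = $12,986 → take DB $21,509. Book value $32,264.

$32,264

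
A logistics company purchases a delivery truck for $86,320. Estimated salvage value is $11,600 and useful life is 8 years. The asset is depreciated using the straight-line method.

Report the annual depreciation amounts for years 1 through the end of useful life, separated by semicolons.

Depreciable base = $86,320 − $11,600 = $74,720.
Annual expense = $74,720 / 8 = $9,340.
End of year 1: book value $76,980.
End of year 2: book value $67,640.
End of year 3: book value $58,300.
End of year 4: book value $48,960.
End of year 5: book value $39,620.
End of year 6: book value $30,280.
End of year 7: book value $20,940.
End of year 8: book value $11,600.

$9,340; $9,340; $9,340; $9,340; $9,340; $9,340; $9,340; $9,340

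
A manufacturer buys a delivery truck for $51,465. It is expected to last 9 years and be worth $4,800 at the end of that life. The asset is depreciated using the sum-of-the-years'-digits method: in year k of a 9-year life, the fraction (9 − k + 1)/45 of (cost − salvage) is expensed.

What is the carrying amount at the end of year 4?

Depreciable base = $51,465 − $4,800 = $46,665.
Sum of the years' digits = 9+8+7+6+5+4+3+2+1 = 45.
Year 1: $46,665 × 9/45 = $9,333. Book value $42,132.
Year 2: $46,665 × 8/45 = $8,296. Book value $33,836.
Year 3: $46,665 × 7/45 = $7,259. Book value $26,577.
Year 4: $46,665 × 6/45 = $6,222. Book value $20,355.

$20,355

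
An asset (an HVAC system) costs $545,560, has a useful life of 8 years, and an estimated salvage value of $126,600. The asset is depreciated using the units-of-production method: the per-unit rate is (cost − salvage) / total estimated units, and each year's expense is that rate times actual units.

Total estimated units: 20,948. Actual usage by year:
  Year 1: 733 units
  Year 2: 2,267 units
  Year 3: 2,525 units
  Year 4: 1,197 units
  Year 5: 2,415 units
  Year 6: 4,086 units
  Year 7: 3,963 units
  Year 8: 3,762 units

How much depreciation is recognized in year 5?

Depreciable base = $545,560 − $126,600 = $418,960.
Rate = $418,960 / 20,948 units = $20 per unit.
Year 1: 733 × $20 = $14,660. Book value $530,900.
Year 2: 2,267 × $20 = $45,340. Book value $485,560.
Year 3: 2,525 × $20 = $50,500. Book value $435,060.
Year 4: 1,197 × $20 = $23,940. Book value $411,120.
Year 5: 2,415 × $20 = $48,300. Book value $362,820.

$48,300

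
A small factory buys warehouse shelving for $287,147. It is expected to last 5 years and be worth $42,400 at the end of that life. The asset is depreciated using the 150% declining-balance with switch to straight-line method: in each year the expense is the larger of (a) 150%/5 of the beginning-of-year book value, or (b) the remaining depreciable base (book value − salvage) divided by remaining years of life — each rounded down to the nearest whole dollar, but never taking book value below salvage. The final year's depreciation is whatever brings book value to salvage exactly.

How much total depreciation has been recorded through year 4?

Depreciable base = $287,147 − $42,400 = $244,747.
Year 1: DB = ⌊$287,147 × 150%/5⌋ = $86,144; SL = ⌊$244,747/5⌋ = $48,949 → take DB $86,144. Book value $201,003.
Year 2: DB = ⌊$201,003 × 150%/5⌋ = $60,300; SL = ⌊$158,603/4⌋ = $39,650 → take DB $60,300. Book value $140,703.
Year 3: DB = ⌊$140,703 × 150%/5⌋ = $42,210; SL = ⌊$98,303/3⌋ = $32,767 → take DB $42,210. Book value $98,493.
Year 4: DB = ⌊$98,493 × 150%/5⌋ = $29,547; SL = ⌊$56,093/2⌋ = $28,046 → take DB $29,547. Book value $68,946.
Accumulated through year 4 = $287,147 − $68,946 = $218,201.

$218,201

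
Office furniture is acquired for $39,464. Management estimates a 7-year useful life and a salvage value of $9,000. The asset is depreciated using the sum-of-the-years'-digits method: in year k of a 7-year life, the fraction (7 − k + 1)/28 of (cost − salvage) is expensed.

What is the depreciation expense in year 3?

$5,440

Depreciable base = $39,464 − $9,000 = $30,464.
Sum of the years' digits = 7+6+5+4+3+2+1 = 28.
Year 1: $30,464 × 7/28 = $7,616. Book value $31,848.
Year 2: $30,464 × 6/28 = $6,528. Book value $25,320.
Year 3: $30,464 × 5/28 = $5,440. Book value $19,880.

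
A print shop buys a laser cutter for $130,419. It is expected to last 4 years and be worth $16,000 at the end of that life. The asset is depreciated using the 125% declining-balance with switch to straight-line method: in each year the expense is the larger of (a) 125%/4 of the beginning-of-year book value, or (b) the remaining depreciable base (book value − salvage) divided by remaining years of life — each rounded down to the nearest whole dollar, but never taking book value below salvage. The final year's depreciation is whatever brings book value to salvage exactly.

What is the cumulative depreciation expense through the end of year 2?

Depreciable base = $130,419 − $16,000 = $114,419.
Year 1: DB = ⌊$130,419 × 125%/4⌋ = $40,755; SL = ⌊$114,419/4⌋ = $28,604 → take DB $40,755. Book value $89,664.
Year 2: DB = ⌊$89,664 × 125%/4⌋ = $28,020; SL = ⌊$73,664/3⌋ = $24,554 → take DB $28,020. Book value $61,644.
Accumulated through year 2 = $130,419 − $61,644 = $68,775.

$68,775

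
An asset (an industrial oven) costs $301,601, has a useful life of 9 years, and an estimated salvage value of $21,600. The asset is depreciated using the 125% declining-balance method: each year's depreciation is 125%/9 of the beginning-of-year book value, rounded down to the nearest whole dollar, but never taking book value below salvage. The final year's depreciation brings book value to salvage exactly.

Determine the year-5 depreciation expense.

$23,032

Depreciable base = $301,601 − $21,600 = $280,001.
Year 1: ⌊$301,601 × 125%/9⌋ = $41,889. Book value $259,712.
Year 2: ⌊$259,712 × 125%/9⌋ = $36,071. Book value $223,641.
Year 3: ⌊$223,641 × 125%/9⌋ = $31,061. Book value $192,580.
Year 4: ⌊$192,580 × 125%/9⌋ = $26,747. Book value $165,833.
Year 5: ⌊$165,833 × 125%/9⌋ = $23,032. Book value $142,801.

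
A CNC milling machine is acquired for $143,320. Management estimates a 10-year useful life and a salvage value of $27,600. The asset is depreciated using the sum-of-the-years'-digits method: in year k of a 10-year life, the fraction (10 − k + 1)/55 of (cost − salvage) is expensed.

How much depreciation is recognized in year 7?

$8,416

Depreciable base = $143,320 − $27,600 = $115,720.
Sum of the years' digits = 10+9+8+7+6+5+4+3+2+1 = 55.
Year 1: $115,720 × 10/55 = $21,040. Book value $122,280.
Year 2: $115,720 × 9/55 = $18,936. Book value $103,344.
Year 3: $115,720 × 8/55 = $16,832. Book value $86,512.
Year 4: $115,720 × 7/55 = $14,728. Book value $71,784.
Year 5: $115,720 × 6/55 = $12,624. Book value $59,160.
Year 6: $115,720 × 5/55 = $10,520. Book value $48,640.
Year 7: $115,720 × 4/55 = $8,416. Book value $40,224.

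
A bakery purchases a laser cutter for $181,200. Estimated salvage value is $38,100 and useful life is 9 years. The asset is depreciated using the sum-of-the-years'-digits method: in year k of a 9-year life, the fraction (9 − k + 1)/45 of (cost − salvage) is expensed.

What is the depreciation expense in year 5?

Depreciable base = $181,200 − $38,100 = $143,100.
Sum of the years' digits = 9+8+7+6+5+4+3+2+1 = 45.
Year 1: $143,100 × 9/45 = $28,620. Book value $152,580.
Year 2: $143,100 × 8/45 = $25,440. Book value $127,140.
Year 3: $143,100 × 7/45 = $22,260. Book value $104,880.
Year 4: $143,100 × 6/45 = $19,080. Book value $85,800.
Year 5: $143,100 × 5/45 = $15,900. Book value $69,900.

$15,900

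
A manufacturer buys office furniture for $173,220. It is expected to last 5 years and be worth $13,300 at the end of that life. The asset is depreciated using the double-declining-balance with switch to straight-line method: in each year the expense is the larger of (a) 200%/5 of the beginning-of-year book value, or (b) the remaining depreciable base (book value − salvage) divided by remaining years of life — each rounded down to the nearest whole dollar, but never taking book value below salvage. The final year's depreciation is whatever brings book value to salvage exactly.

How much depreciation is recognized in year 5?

Depreciable base = $173,220 − $13,300 = $159,920.
Year 1: DB = ⌊$173,220 × 200%/5⌋ = $69,288; SL = ⌊$159,920/5⌋ = $31,984 → take DB $69,288. Book value $103,932.
Year 2: DB = ⌊$103,932 × 200%/5⌋ = $41,572; SL = ⌊$90,632/4⌋ = $22,658 → take DB $41,572. Book value $62,360.
Year 3: DB = ⌊$62,360 × 200%/5⌋ = $24,944; SL = ⌊$49,060/3⌋ = $16,353 → take DB $24,944. Book value $37,416.
Year 4: DB = ⌊$37,416 × 200%/5⌋ = $14,966; SL = ⌊$24,116/2⌋ = $12,058 → take DB $14,966. Book value $22,450.
Year 5 (final): $22,450 − $13,300 = $9,150. Book value $13,300.

$9,150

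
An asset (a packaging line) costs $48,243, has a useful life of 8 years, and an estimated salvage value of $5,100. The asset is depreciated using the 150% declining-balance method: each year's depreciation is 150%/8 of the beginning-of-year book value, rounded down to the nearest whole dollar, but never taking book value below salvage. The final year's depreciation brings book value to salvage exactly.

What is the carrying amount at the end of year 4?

$21,026

Depreciable base = $48,243 − $5,100 = $43,143.
Year 1: ⌊$48,243 × 150%/8⌋ = $9,045. Book value $39,198.
Year 2: ⌊$39,198 × 150%/8⌋ = $7,349. Book value $31,849.
Year 3: ⌊$31,849 × 150%/8⌋ = $5,971. Book value $25,878.
Year 4: ⌊$25,878 × 150%/8⌋ = $4,852. Book value $21,026.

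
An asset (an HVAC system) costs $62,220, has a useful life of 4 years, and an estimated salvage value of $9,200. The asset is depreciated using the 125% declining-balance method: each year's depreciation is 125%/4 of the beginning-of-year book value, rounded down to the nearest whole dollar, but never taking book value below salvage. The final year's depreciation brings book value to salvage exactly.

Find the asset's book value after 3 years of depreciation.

Depreciable base = $62,220 − $9,200 = $53,020.
Year 1: ⌊$62,220 × 125%/4⌋ = $19,443. Book value $42,777.
Year 2: ⌊$42,777 × 125%/4⌋ = $13,367. Book value $29,410.
Year 3: ⌊$29,410 × 125%/4⌋ = $9,190. Book value $20,220.

$20,220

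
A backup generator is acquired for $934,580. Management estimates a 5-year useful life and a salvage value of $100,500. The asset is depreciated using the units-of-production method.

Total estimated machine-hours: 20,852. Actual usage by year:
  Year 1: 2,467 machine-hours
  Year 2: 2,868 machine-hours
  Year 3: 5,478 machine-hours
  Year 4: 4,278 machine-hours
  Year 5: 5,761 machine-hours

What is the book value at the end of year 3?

$502,060

Depreciable base = $934,580 − $100,500 = $834,080.
Rate = $834,080 / 20,852 machine-hours = $40 per machine-hour.
Year 1: 2,467 × $40 = $98,680. Book value $835,900.
Year 2: 2,868 × $40 = $114,720. Book value $721,180.
Year 3: 5,478 × $40 = $219,120. Book value $502,060.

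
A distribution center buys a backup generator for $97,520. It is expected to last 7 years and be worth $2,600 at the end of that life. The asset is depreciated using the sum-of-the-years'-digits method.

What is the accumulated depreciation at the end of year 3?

Depreciable base = $97,520 − $2,600 = $94,920.
Sum of the years' digits = 7+6+5+4+3+2+1 = 28.
Year 1: $94,920 × 7/28 = $23,730. Book value $73,790.
Year 2: $94,920 × 6/28 = $20,340. Book value $53,450.
Year 3: $94,920 × 5/28 = $16,950. Book value $36,500.
Accumulated through year 3 = $97,520 − $36,500 = $61,020.

$61,020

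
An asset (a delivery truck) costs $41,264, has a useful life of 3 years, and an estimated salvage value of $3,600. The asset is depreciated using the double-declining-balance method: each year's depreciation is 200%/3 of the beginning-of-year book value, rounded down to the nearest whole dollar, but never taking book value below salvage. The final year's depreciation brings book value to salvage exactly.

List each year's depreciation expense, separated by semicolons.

$27,509; $9,170; $985

Depreciable base = $41,264 − $3,600 = $37,664.
Year 1: ⌊$41,264 × 200%/3⌋ = $27,509. Book value $13,755.
Year 2: ⌊$13,755 × 200%/3⌋ = $9,170. Book value $4,585.
Year 3 (final): $4,585 − $3,600 = $985. Book value $3,600.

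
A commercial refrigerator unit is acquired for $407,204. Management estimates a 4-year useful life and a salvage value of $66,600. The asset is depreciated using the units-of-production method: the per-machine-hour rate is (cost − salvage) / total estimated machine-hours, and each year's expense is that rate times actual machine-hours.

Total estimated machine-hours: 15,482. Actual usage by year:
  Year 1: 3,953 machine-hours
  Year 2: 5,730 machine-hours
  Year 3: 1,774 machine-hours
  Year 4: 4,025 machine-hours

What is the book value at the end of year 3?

$155,150

Depreciable base = $407,204 − $66,600 = $340,604.
Rate = $340,604 / 15,482 machine-hours = $22 per machine-hour.
Year 1: 3,953 × $22 = $86,966. Book value $320,238.
Year 2: 5,730 × $22 = $126,060. Book value $194,178.
Year 3: 1,774 × $22 = $39,028. Book value $155,150.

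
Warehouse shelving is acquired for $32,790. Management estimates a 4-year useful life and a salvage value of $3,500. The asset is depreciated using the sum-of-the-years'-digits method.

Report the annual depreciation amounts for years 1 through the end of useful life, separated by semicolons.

Depreciable base = $32,790 − $3,500 = $29,290.
Sum of the years' digits = 4+3+2+1 = 10.
Year 1: $29,290 × 4/10 = $11,716. Book value $21,074.
Year 2: $29,290 × 3/10 = $8,787. Book value $12,287.
Year 3: $29,290 × 2/10 = $5,858. Book value $6,429.
Year 4: $29,290 × 1/10 = $2,929. Book value $3,500.

$11,716; $8,787; $5,858; $2,929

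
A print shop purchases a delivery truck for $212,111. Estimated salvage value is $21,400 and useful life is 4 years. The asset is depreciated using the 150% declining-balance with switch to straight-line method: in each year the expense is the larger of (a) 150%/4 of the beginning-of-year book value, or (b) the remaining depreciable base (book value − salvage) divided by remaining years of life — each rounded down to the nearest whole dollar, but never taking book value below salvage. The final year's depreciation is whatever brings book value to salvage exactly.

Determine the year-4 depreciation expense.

Depreciable base = $212,111 − $21,400 = $190,711.
Year 1: DB = ⌊$212,111 × 150%/4⌋ = $79,541; SL = ⌊$190,711/4⌋ = $47,677 → take DB $79,541. Book value $132,570.
Year 2: DB = ⌊$132,570 × 150%/4⌋ = $49,713; SL = ⌊$111,170/3⌋ = $37,056 → take DB $49,713. Book value $82,857.
Year 3: DB = ⌊$82,857 × 150%/4⌋ = $31,071; SL = ⌊$61,457/2⌋ = $30,728 → take DB $31,071. Book value $51,786.
Year 4 (final): $51,786 − $21,400 = $30,386. Book value $21,400.

$30,386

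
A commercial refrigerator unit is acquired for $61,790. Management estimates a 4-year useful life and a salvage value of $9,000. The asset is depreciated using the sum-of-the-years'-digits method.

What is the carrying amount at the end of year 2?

$24,837

Depreciable base = $61,790 − $9,000 = $52,790.
Sum of the years' digits = 4+3+2+1 = 10.
Year 1: $52,790 × 4/10 = $21,116. Book value $40,674.
Year 2: $52,790 × 3/10 = $15,837. Book value $24,837.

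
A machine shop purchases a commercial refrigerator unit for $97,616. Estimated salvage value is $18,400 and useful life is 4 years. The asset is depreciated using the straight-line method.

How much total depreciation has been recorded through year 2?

$39,608

Depreciable base = $97,616 − $18,400 = $79,216.
Annual expense = $79,216 / 4 = $19,804.
End of year 1: book value $77,812.
End of year 2: book value $58,008.
Accumulated through year 2 = $97,616 − $58,008 = $39,608.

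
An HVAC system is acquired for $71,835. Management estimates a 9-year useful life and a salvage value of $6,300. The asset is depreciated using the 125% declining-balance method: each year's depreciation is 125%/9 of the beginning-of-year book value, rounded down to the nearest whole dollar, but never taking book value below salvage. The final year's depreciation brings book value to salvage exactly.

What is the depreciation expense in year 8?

$3,503

Depreciable base = $71,835 − $6,300 = $65,535.
Year 1: ⌊$71,835 × 125%/9⌋ = $9,977. Book value $61,858.
Year 2: ⌊$61,858 × 125%/9⌋ = $8,591. Book value $53,267.
Year 3: ⌊$53,267 × 125%/9⌋ = $7,398. Book value $45,869.
Year 4: ⌊$45,869 × 125%/9⌋ = $6,370. Book value $39,499.
Year 5: ⌊$39,499 × 125%/9⌋ = $5,485. Book value $34,014.
Year 6: ⌊$34,014 × 125%/9⌋ = $4,724. Book value $29,290.
Year 7: ⌊$29,290 × 125%/9⌋ = $4,068. Book value $25,222.
Year 8: ⌊$25,222 × 125%/9⌋ = $3,503. Book value $21,719.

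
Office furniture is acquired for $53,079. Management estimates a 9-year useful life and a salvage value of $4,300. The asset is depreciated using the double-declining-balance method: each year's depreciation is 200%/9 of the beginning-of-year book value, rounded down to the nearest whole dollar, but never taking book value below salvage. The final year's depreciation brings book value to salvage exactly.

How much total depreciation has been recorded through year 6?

$41,327

Depreciable base = $53,079 − $4,300 = $48,779.
Year 1: ⌊$53,079 × 200%/9⌋ = $11,795. Book value $41,284.
Year 2: ⌊$41,284 × 200%/9⌋ = $9,174. Book value $32,110.
Year 3: ⌊$32,110 × 200%/9⌋ = $7,135. Book value $24,975.
Year 4: ⌊$24,975 × 200%/9⌋ = $5,550. Book value $19,425.
Year 5: ⌊$19,425 × 200%/9⌋ = $4,316. Book value $15,109.
Year 6: ⌊$15,109 × 200%/9⌋ = $3,357. Book value $11,752.
Accumulated through year 6 = $53,079 − $11,752 = $41,327.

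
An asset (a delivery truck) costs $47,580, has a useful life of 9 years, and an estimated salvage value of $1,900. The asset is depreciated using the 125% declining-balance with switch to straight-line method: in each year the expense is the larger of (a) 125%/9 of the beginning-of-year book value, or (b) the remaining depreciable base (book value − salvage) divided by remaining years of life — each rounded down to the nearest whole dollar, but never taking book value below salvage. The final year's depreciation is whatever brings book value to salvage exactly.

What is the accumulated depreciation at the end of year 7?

$36,186

Depreciable base = $47,580 − $1,900 = $45,680.
Year 1: DB = ⌊$47,580 × 125%/9⌋ = $6,608; SL = ⌊$45,680/9⌋ = $5,075 → take DB $6,608. Book value $40,972.
Year 2: DB = ⌊$40,972 × 125%/9⌋ = $5,690; SL = ⌊$39,072/8⌋ = $4,884 → take DB $5,690. Book value $35,282.
Year 3: DB = ⌊$35,282 × 125%/9⌋ = $4,900; SL = ⌊$33,382/7⌋ = $4,768 → take DB $4,900. Book value $30,382.
Year 4: DB = ⌊$30,382 × 125%/9⌋ = $4,219; SL = ⌊$28,482/6⌋ = $4,747 → take SL $4,747. Book value $25,635.
Year 5: DB = ⌊$25,635 × 125%/9⌋ = $3,560; SL = ⌊$23,735/5⌋ = $4,747 → take SL $4,747. Book value $20,888.
Year 6: DB = ⌊$20,888 × 125%/9⌋ = $2,901; SL = ⌊$18,988/4⌋ = $4,747 → take SL $4,747. Book value $16,141.
Year 7: DB = ⌊$16,141 × 125%/9⌋ = $2,241; SL = ⌊$14,241/3⌋ = $4,747 → take SL $4,747. Book value $11,394.
Accumulated through year 7 = $47,580 − $11,394 = $36,186.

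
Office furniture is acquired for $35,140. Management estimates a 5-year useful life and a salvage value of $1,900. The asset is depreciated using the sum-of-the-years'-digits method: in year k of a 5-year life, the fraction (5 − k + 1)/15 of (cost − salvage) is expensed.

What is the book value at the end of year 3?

Depreciable base = $35,140 − $1,900 = $33,240.
Sum of the years' digits = 5+4+3+2+1 = 15.
Year 1: $33,240 × 5/15 = $11,080. Book value $24,060.
Year 2: $33,240 × 4/15 = $8,864. Book value $15,196.
Year 3: $33,240 × 3/15 = $6,648. Book value $8,548.

$8,548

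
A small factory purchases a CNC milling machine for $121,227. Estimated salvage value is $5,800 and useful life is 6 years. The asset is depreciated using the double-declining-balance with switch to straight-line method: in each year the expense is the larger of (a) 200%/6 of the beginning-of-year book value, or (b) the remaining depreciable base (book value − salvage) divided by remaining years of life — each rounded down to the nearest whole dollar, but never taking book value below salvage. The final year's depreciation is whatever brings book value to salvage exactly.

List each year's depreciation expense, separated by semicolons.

Depreciable base = $121,227 − $5,800 = $115,427.
Year 1: DB = ⌊$121,227 × 200%/6⌋ = $40,409; SL = ⌊$115,427/6⌋ = $19,237 → take DB $40,409. Book value $80,818.
Year 2: DB = ⌊$80,818 × 200%/6⌋ = $26,939; SL = ⌊$75,018/5⌋ = $15,003 → take DB $26,939. Book value $53,879.
Year 3: DB = ⌊$53,879 × 200%/6⌋ = $17,959; SL = ⌊$48,079/4⌋ = $12,019 → take DB $17,959. Book value $35,920.
Year 4: DB = ⌊$35,920 × 200%/6⌋ = $11,973; SL = ⌊$30,120/3⌋ = $10,040 → take DB $11,973. Book value $23,947.
Year 5: DB = ⌊$23,947 × 200%/6⌋ = $7,982; SL = ⌊$18,147/2⌋ = $9,073 → take SL $9,073. Book value $14,874.
Year 6 (final): $14,874 − $5,800 = $9,074. Book value $5,800.

$40,409; $26,939; $17,959; $11,973; $9,073; $9,074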